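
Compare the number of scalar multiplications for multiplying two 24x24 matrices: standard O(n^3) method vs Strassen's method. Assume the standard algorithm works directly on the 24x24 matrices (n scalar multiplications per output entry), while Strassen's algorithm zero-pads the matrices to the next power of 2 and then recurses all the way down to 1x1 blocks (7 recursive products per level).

Matrix multiplication for 24x24 matrices:

Strassen's algorithm requires power-of-2 dimensions. Pad 24x24 to 32x32 (next power of 2).

Standard algorithm: 24^3 = 13824 multiplications
Strassen's algorithm: 7^(log2(32)) = 7^5 = 16807 multiplications
Difference: 13824 - 16807 = -2983 (Strassen uses MORE here due to padding overhead — for small or just-over-power-of-2 n, padding can outweigh the per-level savings)

Standard: 13824 multiplications (24^3). Strassen: 16807 multiplications (7^5, after padding to 32x32). Strassen reduces 8 recursive multiplications to 7 at each level.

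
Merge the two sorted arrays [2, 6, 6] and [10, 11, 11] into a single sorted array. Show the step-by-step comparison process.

Merging process:

Compare 2 vs 10: take 2 from left. Merged: [2]
Compare 6 vs 10: take 6 from left. Merged: [2, 6]
Compare 6 vs 10: take 6 from left. Merged: [2, 6, 6]
Append remaining from right: [10, 11, 11]. Merged: [2, 6, 6, 10, 11, 11]

Final merged array: [2, 6, 6, 10, 11, 11]
Total comparisons: 3

The merged array is [2, 6, 6, 10, 11, 11], requiring 3 comparisons. The merge step runs in O(n) time where n is the total number of elements.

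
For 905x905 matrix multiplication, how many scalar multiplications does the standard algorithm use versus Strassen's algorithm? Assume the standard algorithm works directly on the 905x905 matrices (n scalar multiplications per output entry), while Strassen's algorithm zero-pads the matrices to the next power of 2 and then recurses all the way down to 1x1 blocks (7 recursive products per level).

Matrix multiplication for 905x905 matrices:

Strassen's algorithm requires power-of-2 dimensions. Pad 905x905 to 1024x1024 (next power of 2).

Standard algorithm: 905^3 = 741217625 multiplications
Strassen's algorithm: 7^(log2(1024)) = 7^10 = 282475249 multiplications
Savings: 741217625 - 282475249 = 458742376 multiplications

Standard: 741217625 multiplications (905^3). Strassen: 282475249 multiplications (7^10, after padding to 1024x1024). Strassen reduces 8 recursive multiplications to 7 at each level.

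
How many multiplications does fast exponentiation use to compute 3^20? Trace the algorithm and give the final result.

Computing 3^20 by squaring (build up from 3^1; each line after the first costs one multiplication):

3^1 = 3
3^2 = (3^1)^2 = 3^2 = 9
3^4 = (3^2)^2 = 9^2 = 81
3^5 = 3 * 3^4 = 3 * 81 = 243
3^10 = (3^5)^2 = 243^2 = 59049
3^20 = (3^10)^2 = 59049^2 = 3486784401

Result: 3486784401
Multiplications needed: 5 (5 lines after 3^1)

3^20 = 3486784401. Using exponentiation by squaring, this requires 5 multiplications. The key idea: if the exponent is even, square the half-power; if odd, multiply by the base once.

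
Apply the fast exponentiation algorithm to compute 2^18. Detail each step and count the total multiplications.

Computing 2^18 by squaring (build up from 2^1; each line after the first costs one multiplication):

2^1 = 2
2^2 = (2^1)^2 = 2^2 = 4
2^4 = (2^2)^2 = 4^2 = 16
2^8 = (2^4)^2 = 16^2 = 256
2^9 = 2 * 2^8 = 2 * 256 = 512
2^18 = (2^9)^2 = 512^2 = 262144

Result: 262144
Multiplications needed: 5 (5 lines after 2^1)

2^18 = 262144. Using exponentiation by squaring, this requires 5 multiplications. The key idea: if the exponent is even, square the half-power; if odd, multiply by the base once.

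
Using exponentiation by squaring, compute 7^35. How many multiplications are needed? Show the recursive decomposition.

Computing 7^35 by squaring (build up from 7^1; each line after the first costs one multiplication):

7^1 = 7
7^2 = (7^1)^2 = 7^2 = 49
7^4 = (7^2)^2 = 49^2 = 2401
7^8 = (7^4)^2 = 2401^2 = 5764801
7^16 = (7^8)^2 = 5764801^2 = 33232930569601
7^17 = 7 * 7^16 = 7 * 33232930569601 = 232630513987207
7^34 = (7^17)^2 = 232630513987207^2 = 54116956037952111668959660849
7^35 = 7 * 7^34 = 7 * 54116956037952111668959660849 = 378818692265664781682717625943

Result: 378818692265664781682717625943
Multiplications needed: 7 (7 lines after 7^1)

7^35 = 378818692265664781682717625943. Using exponentiation by squaring, this requires 7 multiplications. The key idea: if the exponent is even, square the half-power; if odd, multiply by the base once.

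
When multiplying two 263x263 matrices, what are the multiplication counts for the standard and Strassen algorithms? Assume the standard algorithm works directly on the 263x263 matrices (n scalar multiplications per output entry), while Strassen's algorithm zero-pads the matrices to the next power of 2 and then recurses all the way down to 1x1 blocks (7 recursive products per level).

Matrix multiplication for 263x263 matrices:

Strassen's algorithm requires power-of-2 dimensions. Pad 263x263 to 512x512 (next power of 2).

Standard algorithm: 263^3 = 18191447 multiplications
Strassen's algorithm: 7^(log2(512)) = 7^9 = 40353607 multiplications
Difference: 18191447 - 40353607 = -22162160 (Strassen uses MORE here due to padding overhead — for small or just-over-power-of-2 n, padding can outweigh the per-level savings)

Standard: 18191447 multiplications (263^3). Strassen: 40353607 multiplications (7^9, after padding to 512x512). Strassen reduces 8 recursive multiplications to 7 at each level.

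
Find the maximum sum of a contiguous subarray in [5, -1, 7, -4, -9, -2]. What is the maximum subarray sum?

Using Kadane's algorithm on [5, -1, 7, -4, -9, -2]:

Scanning through the array:
Position 1 (value -1): max_ending_here = 4, max_so_far = 5
Position 2 (value 7): max_ending_here = 11, max_so_far = 11
Position 3 (value -4): max_ending_here = 7, max_so_far = 11
Position 4 (value -9): max_ending_here = -2, max_so_far = 11
Position 5 (value -2): max_ending_here = -2, max_so_far = 11

Maximum subarray: [5, -1, 7]
Maximum sum: 11

The maximum subarray is [5, -1, 7] with sum 11. This subarray runs from index 0 to index 2.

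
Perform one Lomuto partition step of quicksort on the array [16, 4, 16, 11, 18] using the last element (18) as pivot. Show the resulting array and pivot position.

Lomuto partition with pivot = 18:

Initial array: [16, 4, 16, 11, 18]

arr[0]=16 <= 18: swap with position 0, array becomes [16, 4, 16, 11, 18]
arr[1]=4 <= 18: swap with position 1, array becomes [16, 4, 16, 11, 18]
arr[2]=16 <= 18: swap with position 2, array becomes [16, 4, 16, 11, 18]
arr[3]=11 <= 18: swap with position 3, array becomes [16, 4, 16, 11, 18]

Place pivot at position 4: [16, 4, 16, 11, 18]
Pivot position: 4

After partitioning with pivot 18, the array becomes [16, 4, 16, 11, 18]. The pivot is placed at index 4. All elements to the left of the pivot are <= 18, and all elements to the right are > 18.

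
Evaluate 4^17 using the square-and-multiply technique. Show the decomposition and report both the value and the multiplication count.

Computing 4^17 by squaring (build up from 4^1; each line after the first costs one multiplication):

4^1 = 4
4^2 = (4^1)^2 = 4^2 = 16
4^4 = (4^2)^2 = 16^2 = 256
4^8 = (4^4)^2 = 256^2 = 65536
4^16 = (4^8)^2 = 65536^2 = 4294967296
4^17 = 4 * 4^16 = 4 * 4294967296 = 17179869184

Result: 17179869184
Multiplications needed: 5 (5 lines after 4^1)

4^17 = 17179869184. Using exponentiation by squaring, this requires 5 multiplications. The key idea: if the exponent is even, square the half-power; if odd, multiply by the base once.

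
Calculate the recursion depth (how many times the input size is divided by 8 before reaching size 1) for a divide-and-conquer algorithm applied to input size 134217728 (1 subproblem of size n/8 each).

For divide and conquer with division factor 8:

Problem sizes at each level:
Level 0: 134217728
Level 1: 16777216
Level 2: 2097152
Level 3: 262144
Level 4: 32768
Level 5: 4096
Level 6: 512
Level 7: 64
Level 8: 8
Level 9: 1

The root is level 0 and the size-1 base case is level 9 (the tree spans levels 0 through 9, i.e. 10 levels counting the root), so the depth is the number of divisions: log_8(134217728) = 9

The recursion tree depth is log_8(134217728) = 9. At each level, the problem size is divided by 8, so it takes 9 divisions to reduce to a base case of size 1. The algorithm makes 1 recursive call at each level.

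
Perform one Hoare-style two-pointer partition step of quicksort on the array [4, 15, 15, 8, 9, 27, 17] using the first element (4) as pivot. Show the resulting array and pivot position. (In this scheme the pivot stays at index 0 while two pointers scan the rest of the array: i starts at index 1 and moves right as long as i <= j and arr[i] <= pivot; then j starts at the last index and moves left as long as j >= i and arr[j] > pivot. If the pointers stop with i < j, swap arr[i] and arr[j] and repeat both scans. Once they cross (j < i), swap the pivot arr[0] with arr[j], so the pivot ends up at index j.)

Hoare-style two-pointer partition with pivot = 4:

Initial array: [4, 15, 15, 8, 9, 27, 17]

Pointers start at i = 1, j = 6.
i ends at 1, j ends at 0: the pointers have crossed (j < i), so scanning stops.

j = 0, so swapping arr[0] with arr[j] leaves the pivot at position 0: [4, 15, 15, 8, 9, 27, 17]
Pivot position: 0

After partitioning with pivot 4, the array becomes [4, 15, 15, 8, 9, 27, 17]. The pivot is placed at index 0. All elements to the left of the pivot are <= 4, and all elements to the right are > 4.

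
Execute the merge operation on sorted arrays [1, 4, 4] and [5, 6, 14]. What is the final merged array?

Merging process:

Compare 1 vs 5: take 1 from left. Merged: [1]
Compare 4 vs 5: take 4 from left. Merged: [1, 4]
Compare 4 vs 5: take 4 from left. Merged: [1, 4, 4]
Append remaining from right: [5, 6, 14]. Merged: [1, 4, 4, 5, 6, 14]

Final merged array: [1, 4, 4, 5, 6, 14]
Total comparisons: 3

The merged array is [1, 4, 4, 5, 6, 14], requiring 3 comparisons. The merge step runs in O(n) time where n is the total number of elements.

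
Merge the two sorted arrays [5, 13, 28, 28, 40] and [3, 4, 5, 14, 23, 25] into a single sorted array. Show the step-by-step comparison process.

Merging process:

Compare 5 vs 3: take 3 from right. Merged: [3]
Compare 5 vs 4: take 4 from right. Merged: [3, 4]
Compare 5 vs 5: take 5 from left. Merged: [3, 4, 5]
Compare 13 vs 5: take 5 from right. Merged: [3, 4, 5, 5]
Compare 13 vs 14: take 13 from left. Merged: [3, 4, 5, 5, 13]
Compare 28 vs 14: take 14 from right. Merged: [3, 4, 5, 5, 13, 14]
Compare 28 vs 23: take 23 from right. Merged: [3, 4, 5, 5, 13, 14, 23]
Compare 28 vs 25: take 25 from right. Merged: [3, 4, 5, 5, 13, 14, 23, 25]
Append remaining from left: [28, 28, 40]. Merged: [3, 4, 5, 5, 13, 14, 23, 25, 28, 28, 40]

Final merged array: [3, 4, 5, 5, 13, 14, 23, 25, 28, 28, 40]
Total comparisons: 8

The merged array is [3, 4, 5, 5, 13, 14, 23, 25, 28, 28, 40], requiring 8 comparisons. The merge step runs in O(n) time where n is the total number of elements.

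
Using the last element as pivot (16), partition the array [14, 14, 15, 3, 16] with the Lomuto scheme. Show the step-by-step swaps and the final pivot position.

Lomuto partition with pivot = 16:

Initial array: [14, 14, 15, 3, 16]

arr[0]=14 <= 16: swap with position 0, array becomes [14, 14, 15, 3, 16]
arr[1]=14 <= 16: swap with position 1, array becomes [14, 14, 15, 3, 16]
arr[2]=15 <= 16: swap with position 2, array becomes [14, 14, 15, 3, 16]
arr[3]=3 <= 16: swap with position 3, array becomes [14, 14, 15, 3, 16]

Place pivot at position 4: [14, 14, 15, 3, 16]
Pivot position: 4

After partitioning with pivot 16, the array becomes [14, 14, 15, 3, 16]. The pivot is placed at index 4. All elements to the left of the pivot are <= 16, and all elements to the right are > 16.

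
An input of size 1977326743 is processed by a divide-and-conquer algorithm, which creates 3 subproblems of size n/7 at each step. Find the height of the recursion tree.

For divide and conquer with division factor 7:

Problem sizes at each level:
Level 0: 1977326743
Level 1: 282475249
Level 2: 40353607
Level 3: 5764801
Level 4: 823543
Level 5: 117649
Level 6: 16807
Level 7: 2401
Level 8: 343
Level 9: 49
Level 10: 7
Level 11: 1

The root is level 0 and the size-1 base case is level 11 (the tree spans levels 0 through 11, i.e. 12 levels counting the root), so the depth is the number of divisions: log_7(1977326743) = 11

The recursion tree depth is log_7(1977326743) = 11. At each level, the problem size is divided by 7, so it takes 11 divisions to reduce to a base case of size 1. The algorithm makes 3 recursive calls at each level.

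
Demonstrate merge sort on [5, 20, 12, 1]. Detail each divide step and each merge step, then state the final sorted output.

Merge sort trace:

Split: [5, 20, 12, 1] -> [5, 20] and [12, 1]
  Split: [5, 20] -> [5] and [20]
  Merge: [5] + [20] -> [5, 20]
  Split: [12, 1] -> [12] and [1]
  Merge: [12] + [1] -> [1, 12]
Merge: [5, 20] + [1, 12] -> [1, 5, 12, 20]

Final sorted array: [1, 5, 12, 20]

The merge sort proceeds by recursively splitting the array and merging sorted halves.
After all merges, the sorted array is [1, 5, 12, 20].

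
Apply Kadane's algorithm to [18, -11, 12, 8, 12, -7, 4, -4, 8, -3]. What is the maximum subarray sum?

Using Kadane's algorithm on [18, -11, 12, 8, 12, -7, 4, -4, 8, -3]:

Scanning through the array:
Position 1 (value -11): max_ending_here = 7, max_so_far = 18
Position 2 (value 12): max_ending_here = 19, max_so_far = 19
Position 3 (value 8): max_ending_here = 27, max_so_far = 27
Position 4 (value 12): max_ending_here = 39, max_so_far = 39
Position 5 (value -7): max_ending_here = 32, max_so_far = 39
Position 6 (value 4): max_ending_here = 36, max_so_far = 39
Position 7 (value -4): max_ending_here = 32, max_so_far = 39
Position 8 (value 8): max_ending_here = 40, max_so_far = 40
Position 9 (value -3): max_ending_here = 37, max_so_far = 40

Maximum subarray: [18, -11, 12, 8, 12, -7, 4, -4, 8]
Maximum sum: 40

The maximum subarray is [18, -11, 12, 8, 12, -7, 4, -4, 8] with sum 40. This subarray runs from index 0 to index 8.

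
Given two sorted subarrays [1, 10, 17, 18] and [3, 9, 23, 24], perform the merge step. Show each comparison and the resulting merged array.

Merging process:

Compare 1 vs 3: take 1 from left. Merged: [1]
Compare 10 vs 3: take 3 from right. Merged: [1, 3]
Compare 10 vs 9: take 9 from right. Merged: [1, 3, 9]
Compare 10 vs 23: take 10 from left. Merged: [1, 3, 9, 10]
Compare 17 vs 23: take 17 from left. Merged: [1, 3, 9, 10, 17]
Compare 18 vs 23: take 18 from left. Merged: [1, 3, 9, 10, 17, 18]
Append remaining from right: [23, 24]. Merged: [1, 3, 9, 10, 17, 18, 23, 24]

Final merged array: [1, 3, 9, 10, 17, 18, 23, 24]
Total comparisons: 6

The merged array is [1, 3, 9, 10, 17, 18, 23, 24], requiring 6 comparisons. The merge step runs in O(n) time where n is the total number of elements.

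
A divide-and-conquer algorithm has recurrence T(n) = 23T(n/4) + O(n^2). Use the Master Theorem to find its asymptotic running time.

Master Theorem for T(n) = 23T(n/4) + O(n^2):

a = 23, b = 4, c = 2
log_b(a) = log_4(23) = 2.2618

Case 1: c = 2 < log_4(23) = 2.2618
T(n) = O(n^(log_4 23))

For T(n) = 23T(n/4) + O(n^2): log_4(23) = 2.2618. This is Case 1 of the Master Theorem (c < log_b(a), work dominated by leaves), giving O(n^(log_4 23)).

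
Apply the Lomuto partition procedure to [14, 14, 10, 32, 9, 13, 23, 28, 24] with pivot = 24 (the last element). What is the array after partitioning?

Lomuto partition with pivot = 24:

Initial array: [14, 14, 10, 32, 9, 13, 23, 28, 24]

arr[0]=14 <= 24: swap with position 0, array becomes [14, 14, 10, 32, 9, 13, 23, 28, 24]
arr[1]=14 <= 24: swap with position 1, array becomes [14, 14, 10, 32, 9, 13, 23, 28, 24]
arr[2]=10 <= 24: swap with position 2, array becomes [14, 14, 10, 32, 9, 13, 23, 28, 24]
arr[3]=32 > 24: no swap
arr[4]=9 <= 24: swap with position 3, array becomes [14, 14, 10, 9, 32, 13, 23, 28, 24]
arr[5]=13 <= 24: swap with position 4, array becomes [14, 14, 10, 9, 13, 32, 23, 28, 24]
arr[6]=23 <= 24: swap with position 5, array becomes [14, 14, 10, 9, 13, 23, 32, 28, 24]
arr[7]=28 > 24: no swap

Place pivot at position 6: [14, 14, 10, 9, 13, 23, 24, 28, 32]
Pivot position: 6

After partitioning with pivot 24, the array becomes [14, 14, 10, 9, 13, 23, 24, 28, 32]. The pivot is placed at index 6. All elements to the left of the pivot are <= 24, and all elements to the right are > 24.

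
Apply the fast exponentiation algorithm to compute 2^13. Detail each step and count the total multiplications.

Computing 2^13 by squaring (build up from 2^1; each line after the first costs one multiplication):

2^1 = 2
2^2 = (2^1)^2 = 2^2 = 4
2^3 = 2 * 2^2 = 2 * 4 = 8
2^6 = (2^3)^2 = 8^2 = 64
2^12 = (2^6)^2 = 64^2 = 4096
2^13 = 2 * 2^12 = 2 * 4096 = 8192

Result: 8192
Multiplications needed: 5 (5 lines after 2^1)

2^13 = 8192. Using exponentiation by squaring, this requires 5 multiplications. The key idea: if the exponent is even, square the half-power; if odd, multiply by the base once.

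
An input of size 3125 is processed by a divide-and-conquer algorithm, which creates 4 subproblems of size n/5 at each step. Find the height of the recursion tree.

For divide and conquer with division factor 5:

Problem sizes at each level:
Level 0: 3125
Level 1: 625
Level 2: 125
Level 3: 25
Level 4: 5
Level 5: 1

The root is level 0 and the size-1 base case is level 5 (the tree spans levels 0 through 5, i.e. 6 levels counting the root), so the depth is the number of divisions: log_5(3125) = 5

The recursion tree depth is log_5(3125) = 5. At each level, the problem size is divided by 5, so it takes 5 divisions to reduce to a base case of size 1. The algorithm makes 4 recursive calls at each level.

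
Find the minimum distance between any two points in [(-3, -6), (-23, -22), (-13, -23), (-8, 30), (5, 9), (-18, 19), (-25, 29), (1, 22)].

Computing all pairwise distances among 8 points:

d((-3, -6), (-23, -22)) = 25.6125
d((-3, -6), (-13, -23)) = 19.7231
d((-3, -6), (-8, 30)) = 36.3456
d((-3, -6), (5, 9)) = 17.0
d((-3, -6), (-18, 19)) = 29.1548
d((-3, -6), (-25, 29)) = 41.3401
d((-3, -6), (1, 22)) = 28.2843
d((-23, -22), (-13, -23)) = 10.0499 <-- minimum
d((-23, -22), (-8, 30)) = 54.1202
d((-23, -22), (5, 9)) = 41.7732
d((-23, -22), (-18, 19)) = 41.3038
d((-23, -22), (-25, 29)) = 51.0392
d((-23, -22), (1, 22)) = 50.1199
d((-13, -23), (-8, 30)) = 53.2353
d((-13, -23), (5, 9)) = 36.7151
d((-13, -23), (-18, 19)) = 42.2966
d((-13, -23), (-25, 29)) = 53.3667
d((-13, -23), (1, 22)) = 47.1275
d((-8, 30), (5, 9)) = 24.6982
d((-8, 30), (-18, 19)) = 14.8661
d((-8, 30), (-25, 29)) = 17.0294
d((-8, 30), (1, 22)) = 12.0416
d((5, 9), (-18, 19)) = 25.0799
d((5, 9), (-25, 29)) = 36.0555
d((5, 9), (1, 22)) = 13.6015
d((-18, 19), (-25, 29)) = 12.2066
d((-18, 19), (1, 22)) = 19.2354
d((-25, 29), (1, 22)) = 26.9258

Closest pair: (-23, -22) and (-13, -23) with distance 10.0499

The closest pair is (-23, -22) and (-13, -23) with Euclidean distance 10.0499. For 8 points, brute-force pairwise comparison is shown above. For large n, the divide-and-conquer algorithm (sort by x, recurse on halves, check the dividing strip) achieves O(n log n).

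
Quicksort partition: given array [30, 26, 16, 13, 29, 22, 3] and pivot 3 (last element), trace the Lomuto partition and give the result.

Lomuto partition with pivot = 3:

Initial array: [30, 26, 16, 13, 29, 22, 3]

arr[0]=30 > 3: no swap
arr[1]=26 > 3: no swap
arr[2]=16 > 3: no swap
arr[3]=13 > 3: no swap
arr[4]=29 > 3: no swap
arr[5]=22 > 3: no swap

Place pivot at position 0: [3, 26, 16, 13, 29, 22, 30]
Pivot position: 0

After partitioning with pivot 3, the array becomes [3, 26, 16, 13, 29, 22, 30]. The pivot is placed at index 0. All elements to the left of the pivot are <= 3, and all elements to the right are > 3.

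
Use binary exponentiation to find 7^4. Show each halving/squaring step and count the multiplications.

Computing 7^4 by squaring (build up from 7^1; each line after the first costs one multiplication):

7^1 = 7
7^2 = (7^1)^2 = 7^2 = 49
7^4 = (7^2)^2 = 49^2 = 2401

Result: 2401
Multiplications needed: 2 (2 lines after 7^1)

7^4 = 2401. Using exponentiation by squaring, this requires 2 multiplications. The key idea: if the exponent is even, square the half-power; if odd, multiply by the base once.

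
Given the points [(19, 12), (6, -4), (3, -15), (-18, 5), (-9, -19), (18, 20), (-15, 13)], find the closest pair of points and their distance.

Computing all pairwise distances among 7 points:

d((19, 12), (6, -4)) = 20.6155
d((19, 12), (3, -15)) = 31.3847
d((19, 12), (-18, 5)) = 37.6563
d((19, 12), (-9, -19)) = 41.7732
d((19, 12), (18, 20)) = 8.0623 <-- minimum
d((19, 12), (-15, 13)) = 34.0147
d((6, -4), (3, -15)) = 11.4018
d((6, -4), (-18, 5)) = 25.632
d((6, -4), (-9, -19)) = 21.2132
d((6, -4), (18, 20)) = 26.8328
d((6, -4), (-15, 13)) = 27.0185
d((3, -15), (-18, 5)) = 29.0
d((3, -15), (-9, -19)) = 12.6491
d((3, -15), (18, 20)) = 38.0789
d((3, -15), (-15, 13)) = 33.2866
d((-18, 5), (-9, -19)) = 25.632
d((-18, 5), (18, 20)) = 39.0
d((-18, 5), (-15, 13)) = 8.544
d((-9, -19), (18, 20)) = 47.4342
d((-9, -19), (-15, 13)) = 32.5576
d((18, 20), (-15, 13)) = 33.7343

Closest pair: (19, 12) and (18, 20) with distance 8.0623

The closest pair is (19, 12) and (18, 20) with Euclidean distance 8.0623. For 7 points, brute-force pairwise comparison is shown above. For large n, the divide-and-conquer algorithm (sort by x, recurse on halves, check the dividing strip) achieves O(n log n).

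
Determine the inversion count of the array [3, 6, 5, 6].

Finding inversions in [3, 6, 5, 6]:

(1, 2): arr[1]=6 > arr[2]=5

Total inversions: 1

The array has 1 inversion(s): (1,2). Each pair (i,j) satisfies i < j and arr[i] > arr[j].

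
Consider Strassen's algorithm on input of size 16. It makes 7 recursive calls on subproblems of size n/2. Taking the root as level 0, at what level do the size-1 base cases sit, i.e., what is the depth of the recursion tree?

For divide and conquer with division factor 2:

Problem sizes at each level:
Level 0: 16
Level 1: 8
Level 2: 4
Level 3: 2
Level 4: 1

The root is level 0 and the size-1 base case is level 4 (the tree spans levels 0 through 4, i.e. 5 levels counting the root), so the depth is the number of divisions: log_2(16) = 4

The recursion tree depth is log_2(16) = 4. At each level, the problem size is divided by 2, so it takes 4 divisions to reduce to a base case of size 1. The algorithm makes 7 recursive calls at each level.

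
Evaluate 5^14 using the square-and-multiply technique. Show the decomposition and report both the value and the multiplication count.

Computing 5^14 by squaring (build up from 5^1; each line after the first costs one multiplication):

5^1 = 5
5^2 = (5^1)^2 = 5^2 = 25
5^3 = 5 * 5^2 = 5 * 25 = 125
5^6 = (5^3)^2 = 125^2 = 15625
5^7 = 5 * 5^6 = 5 * 15625 = 78125
5^14 = (5^7)^2 = 78125^2 = 6103515625

Result: 6103515625
Multiplications needed: 5 (5 lines after 5^1)

5^14 = 6103515625. Using exponentiation by squaring, this requires 5 multiplications. The key idea: if the exponent is even, square the half-power; if odd, multiply by the base once.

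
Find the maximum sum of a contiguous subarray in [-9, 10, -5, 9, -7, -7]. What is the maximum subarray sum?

Using Kadane's algorithm on [-9, 10, -5, 9, -7, -7]:

Scanning through the array:
Position 1 (value 10): max_ending_here = 10, max_so_far = 10
Position 2 (value -5): max_ending_here = 5, max_so_far = 10
Position 3 (value 9): max_ending_here = 14, max_so_far = 14
Position 4 (value -7): max_ending_here = 7, max_so_far = 14
Position 5 (value -7): max_ending_here = 0, max_so_far = 14

Maximum subarray: [10, -5, 9]
Maximum sum: 14

The maximum subarray is [10, -5, 9] with sum 14. This subarray runs from index 1 to index 3.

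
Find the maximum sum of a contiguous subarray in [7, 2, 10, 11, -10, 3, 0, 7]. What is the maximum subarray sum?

Using Kadane's algorithm on [7, 2, 10, 11, -10, 3, 0, 7]:

Scanning through the array:
Position 1 (value 2): max_ending_here = 9, max_so_far = 9
Position 2 (value 10): max_ending_here = 19, max_so_far = 19
Position 3 (value 11): max_ending_here = 30, max_so_far = 30
Position 4 (value -10): max_ending_here = 20, max_so_far = 30
Position 5 (value 3): max_ending_here = 23, max_so_far = 30
Position 6 (value 0): max_ending_here = 23, max_so_far = 30
Position 7 (value 7): max_ending_here = 30, max_so_far = 30

Maximum subarray: [7, 2, 10, 11]
Maximum sum: 30

The maximum subarray is [7, 2, 10, 11] with sum 30. This subarray runs from index 0 to index 3.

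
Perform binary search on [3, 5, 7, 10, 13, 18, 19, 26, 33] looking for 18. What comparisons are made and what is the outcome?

Binary search for 18 in [3, 5, 7, 10, 13, 18, 19, 26, 33]:

lo=0, hi=8, mid=4, arr[mid]=13 -> 13 < 18, search right half
lo=5, hi=8, mid=6, arr[mid]=19 -> 19 > 18, search left half
lo=5, hi=5, mid=5, arr[mid]=18 -> Found target at index 5!

Binary search finds 18 at index 5 after 3 comparisons. The search repeatedly halves the search space by comparing with the middle element.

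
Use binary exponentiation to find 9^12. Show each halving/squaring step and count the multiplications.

Computing 9^12 by squaring (build up from 9^1; each line after the first costs one multiplication):

9^1 = 9
9^2 = (9^1)^2 = 9^2 = 81
9^3 = 9 * 9^2 = 9 * 81 = 729
9^6 = (9^3)^2 = 729^2 = 531441
9^12 = (9^6)^2 = 531441^2 = 282429536481

Result: 282429536481
Multiplications needed: 4 (4 lines after 9^1)

9^12 = 282429536481. Using exponentiation by squaring, this requires 4 multiplications. The key idea: if the exponent is even, square the half-power; if odd, multiply by the base once.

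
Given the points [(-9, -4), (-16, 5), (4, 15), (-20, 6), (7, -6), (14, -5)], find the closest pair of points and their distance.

Computing all pairwise distances among 6 points:

d((-9, -4), (-16, 5)) = 11.4018
d((-9, -4), (4, 15)) = 23.0217
d((-9, -4), (-20, 6)) = 14.8661
d((-9, -4), (7, -6)) = 16.1245
d((-9, -4), (14, -5)) = 23.0217
d((-16, 5), (4, 15)) = 22.3607
d((-16, 5), (-20, 6)) = 4.1231 <-- minimum
d((-16, 5), (7, -6)) = 25.4951
d((-16, 5), (14, -5)) = 31.6228
d((4, 15), (-20, 6)) = 25.632
d((4, 15), (7, -6)) = 21.2132
d((4, 15), (14, -5)) = 22.3607
d((-20, 6), (7, -6)) = 29.5466
d((-20, 6), (14, -5)) = 35.7351
d((7, -6), (14, -5)) = 7.0711

Closest pair: (-16, 5) and (-20, 6) with distance 4.1231

The closest pair is (-16, 5) and (-20, 6) with Euclidean distance 4.1231. For 6 points, brute-force pairwise comparison is shown above. For large n, the divide-and-conquer algorithm (sort by x, recurse on halves, check the dividing strip) achieves O(n log n).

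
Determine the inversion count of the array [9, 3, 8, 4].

Finding inversions in [9, 3, 8, 4]:

(0, 1): arr[0]=9 > arr[1]=3
(0, 2): arr[0]=9 > arr[2]=8
(0, 3): arr[0]=9 > arr[3]=4
(2, 3): arr[2]=8 > arr[3]=4

Total inversions: 4

The array has 4 inversion(s): (0,1), (0,2), (0,3), (2,3). Each pair (i,j) satisfies i < j and arr[i] > arr[j].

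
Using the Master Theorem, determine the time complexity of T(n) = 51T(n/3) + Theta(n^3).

Master Theorem for T(n) = 51T(n/3) + O(n^3):

a = 51, b = 3, c = 3
log_b(a) = log_3(51) = 3.5789

Case 1: c = 3 < log_3(51) = 3.5789
T(n) = O(n^(log_3 51))

For T(n) = 51T(n/3) + O(n^3): log_3(51) = 3.5789. This is Case 1 of the Master Theorem (c < log_b(a), work dominated by leaves), giving O(n^(log_3 51)).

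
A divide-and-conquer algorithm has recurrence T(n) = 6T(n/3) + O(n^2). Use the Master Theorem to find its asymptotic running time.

Master Theorem for T(n) = 6T(n/3) + O(n^2):

a = 6, b = 3, c = 2
log_b(a) = log_3(6) = 1.6309

Case 3: c = 2 > log_3(6) = 1.6309
T(n) = O(n^2) = O(n^2)

For T(n) = 6T(n/3) + O(n^2): log_3(6) = 1.6309. This is Case 3 of the Master Theorem (c > log_b(a), work dominated by root), giving O(n^2).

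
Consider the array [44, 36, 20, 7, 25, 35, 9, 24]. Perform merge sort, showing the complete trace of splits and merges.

Merge sort trace:

Split: [44, 36, 20, 7, 25, 35, 9, 24] -> [44, 36, 20, 7] and [25, 35, 9, 24]
  Split: [44, 36, 20, 7] -> [44, 36] and [20, 7]
    Split: [44, 36] -> [44] and [36]
    Merge: [44] + [36] -> [36, 44]
    Split: [20, 7] -> [20] and [7]
    Merge: [20] + [7] -> [7, 20]
  Merge: [36, 44] + [7, 20] -> [7, 20, 36, 44]
  Split: [25, 35, 9, 24] -> [25, 35] and [9, 24]
    Split: [25, 35] -> [25] and [35]
    Merge: [25] + [35] -> [25, 35]
    Split: [9, 24] -> [9] and [24]
    Merge: [9] + [24] -> [9, 24]
  Merge: [25, 35] + [9, 24] -> [9, 24, 25, 35]
Merge: [7, 20, 36, 44] + [9, 24, 25, 35] -> [7, 9, 20, 24, 25, 35, 36, 44]

Final sorted array: [7, 9, 20, 24, 25, 35, 36, 44]

The merge sort proceeds by recursively splitting the array and merging sorted halves.
After all merges, the sorted array is [7, 9, 20, 24, 25, 35, 36, 44].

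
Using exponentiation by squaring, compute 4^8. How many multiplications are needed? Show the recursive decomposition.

Computing 4^8 by squaring (build up from 4^1; each line after the first costs one multiplication):

4^1 = 4
4^2 = (4^1)^2 = 4^2 = 16
4^4 = (4^2)^2 = 16^2 = 256
4^8 = (4^4)^2 = 256^2 = 65536

Result: 65536
Multiplications needed: 3 (3 lines after 4^1)

4^8 = 65536. Using exponentiation by squaring, this requires 3 multiplications. The key idea: if the exponent is even, square the half-power; if odd, multiply by the base once.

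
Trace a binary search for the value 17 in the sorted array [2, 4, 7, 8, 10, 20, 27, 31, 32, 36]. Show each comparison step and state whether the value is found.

Binary search for 17 in [2, 4, 7, 8, 10, 20, 27, 31, 32, 36]:

lo=0, hi=9, mid=4, arr[mid]=10 -> 10 < 17, search right half
lo=5, hi=9, mid=7, arr[mid]=31 -> 31 > 17, search left half
lo=5, hi=6, mid=5, arr[mid]=20 -> 20 > 17, search left half
lo=5 > hi=4, target 17 not found

Binary search determines that 17 is not in the array after 3 comparisons. The search space was exhausted without finding the target.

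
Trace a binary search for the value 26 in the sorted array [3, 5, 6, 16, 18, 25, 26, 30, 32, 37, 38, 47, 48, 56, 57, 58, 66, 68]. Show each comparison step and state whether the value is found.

Binary search for 26 in [3, 5, 6, 16, 18, 25, 26, 30, 32, 37, 38, 47, 48, 56, 57, 58, 66, 68]:

lo=0, hi=17, mid=8, arr[mid]=32 -> 32 > 26, search left half
lo=0, hi=7, mid=3, arr[mid]=16 -> 16 < 26, search right half
lo=4, hi=7, mid=5, arr[mid]=25 -> 25 < 26, search right half
lo=6, hi=7, mid=6, arr[mid]=26 -> Found target at index 6!

Binary search finds 26 at index 6 after 4 comparisons. The search repeatedly halves the search space by comparing with the middle element.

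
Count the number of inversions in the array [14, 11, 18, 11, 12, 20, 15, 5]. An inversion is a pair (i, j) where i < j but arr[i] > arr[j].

Finding inversions in [14, 11, 18, 11, 12, 20, 15, 5]:

(0, 1): arr[0]=14 > arr[1]=11
(0, 3): arr[0]=14 > arr[3]=11
(0, 4): arr[0]=14 > arr[4]=12
(0, 7): arr[0]=14 > arr[7]=5
(1, 7): arr[1]=11 > arr[7]=5
(2, 3): arr[2]=18 > arr[3]=11
(2, 4): arr[2]=18 > arr[4]=12
(2, 6): arr[2]=18 > arr[6]=15
(2, 7): arr[2]=18 > arr[7]=5
(3, 7): arr[3]=11 > arr[7]=5
(4, 7): arr[4]=12 > arr[7]=5
(5, 6): arr[5]=20 > arr[6]=15
(5, 7): arr[5]=20 > arr[7]=5
(6, 7): arr[6]=15 > arr[7]=5

Total inversions: 14

The array has 14 inversion(s): (0,1), (0,3), (0,4), (0,7), (1,7), (2,3), (2,4), (2,6), (2,7), (3,7), (4,7), (5,6), (5,7), (6,7). Each pair (i,j) satisfies i < j and arr[i] > arr[j].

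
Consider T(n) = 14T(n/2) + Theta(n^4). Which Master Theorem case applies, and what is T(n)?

Master Theorem for T(n) = 14T(n/2) + O(n^4):

a = 14, b = 2, c = 4
log_b(a) = log_2(14) = 3.8074

Case 3: c = 4 > log_2(14) = 3.8074
T(n) = O(n^4) = O(n^4)

For T(n) = 14T(n/2) + O(n^4): log_2(14) = 3.8074. This is Case 3 of the Master Theorem (c > log_b(a), work dominated by root), giving O(n^4).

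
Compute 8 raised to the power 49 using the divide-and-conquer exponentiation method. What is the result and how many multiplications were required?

Computing 8^49 by squaring (build up from 8^1; each line after the first costs one multiplication):

8^1 = 8
8^2 = (8^1)^2 = 8^2 = 64
8^3 = 8 * 8^2 = 8 * 64 = 512
8^6 = (8^3)^2 = 512^2 = 262144
8^12 = (8^6)^2 = 262144^2 = 68719476736
8^24 = (8^12)^2 = 68719476736^2 = 4722366482869645213696
8^48 = (8^24)^2 = 4722366482869645213696^2 = 22300745198530623141535718272648361505980416
8^49 = 8 * 8^48 = 8 * 22300745198530623141535718272648361505980416 = 178405961588244985132285746181186892047843328

Result: 178405961588244985132285746181186892047843328
Multiplications needed: 7 (7 lines after 8^1)

8^49 = 178405961588244985132285746181186892047843328. Using exponentiation by squaring, this requires 7 multiplications. The key idea: if the exponent is even, square the half-power; if odd, multiply by the base once.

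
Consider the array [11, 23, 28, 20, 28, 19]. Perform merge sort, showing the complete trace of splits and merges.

Merge sort trace:

Split: [11, 23, 28, 20, 28, 19] -> [11, 23, 28] and [20, 28, 19]
  Split: [11, 23, 28] -> [11] and [23, 28]
    Split: [23, 28] -> [23] and [28]
    Merge: [23] + [28] -> [23, 28]
  Merge: [11] + [23, 28] -> [11, 23, 28]
  Split: [20, 28, 19] -> [20] and [28, 19]
    Split: [28, 19] -> [28] and [19]
    Merge: [28] + [19] -> [19, 28]
  Merge: [20] + [19, 28] -> [19, 20, 28]
Merge: [11, 23, 28] + [19, 20, 28] -> [11, 19, 20, 23, 28, 28]

Final sorted array: [11, 19, 20, 23, 28, 28]

The merge sort proceeds by recursively splitting the array and merging sorted halves.
After all merges, the sorted array is [11, 19, 20, 23, 28, 28].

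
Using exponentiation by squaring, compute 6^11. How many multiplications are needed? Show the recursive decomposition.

Computing 6^11 by squaring (build up from 6^1; each line after the first costs one multiplication):

6^1 = 6
6^2 = (6^1)^2 = 6^2 = 36
6^4 = (6^2)^2 = 36^2 = 1296
6^5 = 6 * 6^4 = 6 * 1296 = 7776
6^10 = (6^5)^2 = 7776^2 = 60466176
6^11 = 6 * 6^10 = 6 * 60466176 = 362797056

Result: 362797056
Multiplications needed: 5 (5 lines after 6^1)

6^11 = 362797056. Using exponentiation by squaring, this requires 5 multiplications. The key idea: if the exponent is even, square the half-power; if odd, multiply by the base once.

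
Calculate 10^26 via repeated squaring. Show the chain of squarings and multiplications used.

Computing 10^26 by squaring (build up from 10^1; each line after the first costs one multiplication):

10^1 = 10
10^2 = (10^1)^2 = 10^2 = 100
10^3 = 10 * 10^2 = 10 * 100 = 1000
10^6 = (10^3)^2 = 1000^2 = 1000000
10^12 = (10^6)^2 = 1000000^2 = 1000000000000
10^13 = 10 * 10^12 = 10 * 1000000000000 = 10000000000000
10^26 = (10^13)^2 = 10000000000000^2 = 100000000000000000000000000

Result: 100000000000000000000000000
Multiplications needed: 6 (6 lines after 10^1)

10^26 = 100000000000000000000000000. Using exponentiation by squaring, this requires 6 multiplications. The key idea: if the exponent is even, square the half-power; if odd, multiply by the base once.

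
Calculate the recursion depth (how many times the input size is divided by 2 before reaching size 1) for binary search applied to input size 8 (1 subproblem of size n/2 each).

For divide and conquer with division factor 2:

Problem sizes at each level:
Level 0: 8
Level 1: 4
Level 2: 2
Level 3: 1

The root is level 0 and the size-1 base case is level 3 (the tree spans levels 0 through 3, i.e. 4 levels counting the root), so the depth is the number of divisions: log_2(8) = 3

The recursion tree depth is log_2(8) = 3. At each level, the problem size is divided by 2, so it takes 3 divisions to reduce to a base case of size 1. The algorithm makes 1 recursive call at each level.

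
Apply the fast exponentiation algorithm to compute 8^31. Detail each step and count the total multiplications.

Computing 8^31 by squaring (build up from 8^1; each line after the first costs one multiplication):

8^1 = 8
8^2 = (8^1)^2 = 8^2 = 64
8^3 = 8 * 8^2 = 8 * 64 = 512
8^6 = (8^3)^2 = 512^2 = 262144
8^7 = 8 * 8^6 = 8 * 262144 = 2097152
8^14 = (8^7)^2 = 2097152^2 = 4398046511104
8^15 = 8 * 8^14 = 8 * 4398046511104 = 35184372088832
8^30 = (8^15)^2 = 35184372088832^2 = 1237940039285380274899124224
8^31 = 8 * 8^30 = 8 * 1237940039285380274899124224 = 9903520314283042199192993792

Result: 9903520314283042199192993792
Multiplications needed: 8 (8 lines after 8^1)

8^31 = 9903520314283042199192993792. Using exponentiation by squaring, this requires 8 multiplications. The key idea: if the exponent is even, square the half-power; if odd, multiply by the base once.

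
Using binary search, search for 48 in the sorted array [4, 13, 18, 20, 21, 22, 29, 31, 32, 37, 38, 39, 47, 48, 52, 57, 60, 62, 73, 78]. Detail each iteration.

Binary search for 48 in [4, 13, 18, 20, 21, 22, 29, 31, 32, 37, 38, 39, 47, 48, 52, 57, 60, 62, 73, 78]:

lo=0, hi=19, mid=9, arr[mid]=37 -> 37 < 48, search right half
lo=10, hi=19, mid=14, arr[mid]=52 -> 52 > 48, search left half
lo=10, hi=13, mid=11, arr[mid]=39 -> 39 < 48, search right half
lo=12, hi=13, mid=12, arr[mid]=47 -> 47 < 48, search right half
lo=13, hi=13, mid=13, arr[mid]=48 -> Found target at index 13!

Binary search finds 48 at index 13 after 5 comparisons. The search repeatedly halves the search space by comparing with the middle element.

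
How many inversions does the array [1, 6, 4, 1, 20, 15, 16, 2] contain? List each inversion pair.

Finding inversions in [1, 6, 4, 1, 20, 15, 16, 2]:

(1, 2): arr[1]=6 > arr[2]=4
(1, 3): arr[1]=6 > arr[3]=1
(1, 7): arr[1]=6 > arr[7]=2
(2, 3): arr[2]=4 > arr[3]=1
(2, 7): arr[2]=4 > arr[7]=2
(4, 5): arr[4]=20 > arr[5]=15
(4, 6): arr[4]=20 > arr[6]=16
(4, 7): arr[4]=20 > arr[7]=2
(5, 7): arr[5]=15 > arr[7]=2
(6, 7): arr[6]=16 > arr[7]=2

Total inversions: 10

The array has 10 inversion(s): (1,2), (1,3), (1,7), (2,3), (2,7), (4,5), (4,6), (4,7), (5,7), (6,7). Each pair (i,j) satisfies i < j and arr[i] > arr[j].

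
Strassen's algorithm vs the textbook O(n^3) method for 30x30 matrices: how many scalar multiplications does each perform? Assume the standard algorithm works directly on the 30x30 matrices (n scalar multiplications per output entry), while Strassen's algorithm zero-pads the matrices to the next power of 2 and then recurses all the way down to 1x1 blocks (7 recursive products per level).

Matrix multiplication for 30x30 matrices:

Strassen's algorithm requires power-of-2 dimensions. Pad 30x30 to 32x32 (next power of 2).

Standard algorithm: 30^3 = 27000 multiplications
Strassen's algorithm: 7^(log2(32)) = 7^5 = 16807 multiplications
Savings: 27000 - 16807 = 10193 multiplications

Standard: 27000 multiplications (30^3). Strassen: 16807 multiplications (7^5, after padding to 32x32). Strassen reduces 8 recursive multiplications to 7 at each level.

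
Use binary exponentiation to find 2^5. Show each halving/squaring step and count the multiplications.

Computing 2^5 by squaring (build up from 2^1; each line after the first costs one multiplication):

2^1 = 2
2^2 = (2^1)^2 = 2^2 = 4
2^4 = (2^2)^2 = 4^2 = 16
2^5 = 2 * 2^4 = 2 * 16 = 32

Result: 32
Multiplications needed: 3 (3 lines after 2^1)

2^5 = 32. Using exponentiation by squaring, this requires 3 multiplications. The key idea: if the exponent is even, square the half-power; if odd, multiply by the base once.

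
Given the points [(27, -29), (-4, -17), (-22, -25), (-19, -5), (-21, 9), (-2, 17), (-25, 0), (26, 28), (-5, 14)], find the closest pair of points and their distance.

Computing all pairwise distances among 9 points:

d((27, -29), (-4, -17)) = 33.2415
d((27, -29), (-22, -25)) = 49.163
d((27, -29), (-19, -5)) = 51.8845
d((27, -29), (-21, 9)) = 61.2209
d((27, -29), (-2, 17)) = 54.3783
d((27, -29), (-25, 0)) = 59.5399
d((27, -29), (26, 28)) = 57.0088
d((27, -29), (-5, 14)) = 53.6004
d((-4, -17), (-22, -25)) = 19.6977
d((-4, -17), (-19, -5)) = 19.2094
d((-4, -17), (-21, 9)) = 31.0644
d((-4, -17), (-2, 17)) = 34.0588
d((-4, -17), (-25, 0)) = 27.0185
d((-4, -17), (26, 28)) = 54.0833
d((-4, -17), (-5, 14)) = 31.0161
d((-22, -25), (-19, -5)) = 20.2237
d((-22, -25), (-21, 9)) = 34.0147
d((-22, -25), (-2, 17)) = 46.5188
d((-22, -25), (-25, 0)) = 25.1794
d((-22, -25), (26, 28)) = 71.5052
d((-22, -25), (-5, 14)) = 42.5441
d((-19, -5), (-21, 9)) = 14.1421
d((-19, -5), (-2, 17)) = 27.8029
d((-19, -5), (-25, 0)) = 7.8102
d((-19, -5), (26, 28)) = 55.8032
d((-19, -5), (-5, 14)) = 23.6008
d((-21, 9), (-2, 17)) = 20.6155
d((-21, 9), (-25, 0)) = 9.8489
d((-21, 9), (26, 28)) = 50.6952
d((-21, 9), (-5, 14)) = 16.7631
d((-2, 17), (-25, 0)) = 28.6007
d((-2, 17), (26, 28)) = 30.0832
d((-2, 17), (-5, 14)) = 4.2426 <-- minimum
d((-25, 0), (26, 28)) = 58.1808
d((-25, 0), (-5, 14)) = 24.4131
d((26, 28), (-5, 14)) = 34.0147

Closest pair: (-2, 17) and (-5, 14) with distance 4.2426

The closest pair is (-2, 17) and (-5, 14) with Euclidean distance 4.2426. For 9 points, brute-force pairwise comparison is shown above. For large n, the divide-and-conquer algorithm (sort by x, recurse on halves, check the dividing strip) achieves O(n log n).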